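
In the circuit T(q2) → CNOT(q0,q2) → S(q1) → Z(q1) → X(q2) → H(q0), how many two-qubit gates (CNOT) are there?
1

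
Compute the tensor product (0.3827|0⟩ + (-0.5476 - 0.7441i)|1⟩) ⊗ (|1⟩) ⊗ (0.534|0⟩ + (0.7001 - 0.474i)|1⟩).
0.2044|010⟩ + (0.2679 - 0.1814i)|011⟩ + (-0.2924 - 0.3973i)|110⟩ + (-0.7361 - 0.2614i)|111⟩

amp(|b₁b₂…⟩) = product of the factor amplitudes for bits b₁, b₂, …; only kets whose every factor amplitude is nonzero survive.
|010⟩: (0.3827)(1)(0.534) = 0.2044
|011⟩: (0.3827)(1)(0.7001 - 0.474i) = (0.2679 - 0.1814i)
|110⟩: (-0.5476 - 0.7441i)(1)(0.534) = (-0.2924 - 0.3973i)
|111⟩: (-0.5476 - 0.7441i)(1)(0.7001 - 0.474i) = (-0.7361 - 0.2614i)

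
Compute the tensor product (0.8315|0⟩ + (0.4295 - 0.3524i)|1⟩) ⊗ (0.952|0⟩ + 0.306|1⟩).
0.7916|00⟩ + 0.2544|01⟩ + (0.4089 - 0.3355i)|10⟩ + (0.1314 - 0.1078i)|11⟩

amp(|b₁b₂…⟩) = product of the factor amplitudes for bits b₁, b₂, …; only kets whose every factor amplitude is nonzero survive.
|00⟩: (0.8315)(0.952) = 0.7916
|01⟩: (0.8315)(0.306) = 0.2544
|10⟩: (0.4295 - 0.3524i)(0.952) = (0.4089 - 0.3355i)
|11⟩: (0.4295 - 0.3524i)(0.306) = (0.1314 - 0.1078i)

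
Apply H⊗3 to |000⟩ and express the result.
1/√8|000⟩ + 1/√8|001⟩ + 1/√8|010⟩ + 1/√8|011⟩ + 1/√8|100⟩ + 1/√8|101⟩ + 1/√8|110⟩ + 1/√8|111⟩

H⊗3 gives amp(|y⟩) = (1/2√2) Σ_x (−1)^(x·y) amp(|x⟩), where x·y is the number of positions in which both x and y have a 1.
|000⟩: (1)/(2√2) = 1/√8
|001⟩: (1)/(2√2) = 1/√8
|010⟩: (1)/(2√2) = 1/√8
|011⟩: (1)/(2√2) = 1/√8
|100⟩: (1)/(2√2) = 1/√8
|101⟩: (1)/(2√2) = 1/√8
|110⟩: (1)/(2√2) = 1/√8
|111⟩: (1)/(2√2) = 1/√8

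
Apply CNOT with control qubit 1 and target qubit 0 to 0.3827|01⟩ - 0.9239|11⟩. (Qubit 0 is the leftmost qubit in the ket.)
-0.9239|01⟩ + 0.3827|11⟩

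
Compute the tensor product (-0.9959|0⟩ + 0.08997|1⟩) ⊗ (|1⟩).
-0.9959|01⟩ + 0.08997|11⟩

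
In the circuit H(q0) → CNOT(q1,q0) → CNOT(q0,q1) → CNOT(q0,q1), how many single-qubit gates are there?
1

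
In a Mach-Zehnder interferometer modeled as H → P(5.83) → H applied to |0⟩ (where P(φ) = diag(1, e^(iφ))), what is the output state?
(0.9495 - 0.2189i)|0⟩ + (0.05047 + 0.2189i)|1⟩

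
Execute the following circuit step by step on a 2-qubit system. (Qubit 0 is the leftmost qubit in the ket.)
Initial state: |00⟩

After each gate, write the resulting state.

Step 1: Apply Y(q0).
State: i|10⟩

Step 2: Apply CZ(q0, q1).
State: i|10⟩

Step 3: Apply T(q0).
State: (-1/√2 + (1/√2)i)|10⟩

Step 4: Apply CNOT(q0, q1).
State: (-1/√2 + (1/√2)i)|11⟩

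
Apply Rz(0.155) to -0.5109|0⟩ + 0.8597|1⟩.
(-0.5094 + 0.03956i)|0⟩ + (0.8571 + 0.06656i)|1⟩

Rz(0.155) = [[e^(−iθ/2), 0], [0, e^(iθ/2)]] with e^(±iθ/2) = cos(θ/2) ± i·sin(θ/2); θ = 0.155, cos(θ/2) ≈ 0.996998, sin(θ/2) ≈ 0.0774224.
With a = amp(|0⟩) = -0.5109 and b = amp(|1⟩) = 0.8597:
new amp(|0⟩) = (0.996998 - 0.0774224i)·a = (-0.5094 + 0.03956i)
new amp(|1⟩) = (0.996998 + 0.0774224i)·b = (0.8571 + 0.06656i)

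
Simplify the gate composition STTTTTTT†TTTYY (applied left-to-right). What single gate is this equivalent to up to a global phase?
S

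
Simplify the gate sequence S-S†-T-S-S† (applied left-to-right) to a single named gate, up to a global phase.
T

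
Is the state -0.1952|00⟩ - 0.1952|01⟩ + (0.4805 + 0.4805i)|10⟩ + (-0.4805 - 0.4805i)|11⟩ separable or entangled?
Entangled

Writing the state as a|00⟩ + b|01⟩ + c|10⟩ + d|11⟩, it is a product state iff ad − bc = 0.
Here (a, b, c, d) = (-0.1952, -0.1952, (0.4805 + 0.4805i), (-0.4805 - 0.4805i)): ad − bc = (-0.1952)(-0.4805 - 0.4805i) − (-0.1952)(0.4805 + 0.4805i) = (0.1876 + 0.1876i) ≠ 0, so the state is entangled.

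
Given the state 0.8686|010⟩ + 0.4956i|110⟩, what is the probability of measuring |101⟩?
0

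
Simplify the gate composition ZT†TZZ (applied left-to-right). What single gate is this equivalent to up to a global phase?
Z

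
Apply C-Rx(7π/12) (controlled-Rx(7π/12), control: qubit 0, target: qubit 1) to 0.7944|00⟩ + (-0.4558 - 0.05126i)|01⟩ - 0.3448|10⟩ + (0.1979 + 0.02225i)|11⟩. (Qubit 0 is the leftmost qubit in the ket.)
0.7944|00⟩ + (-0.4558 - 0.05126i)|01⟩ + (-0.1922 - 0.157i)|10⟩ + (0.1205 + 0.2871i)|11⟩

C-Rx(7π/12) leaves the control-|0⟩ kets |00⟩, |01⟩ unchanged and applies Rx(7π/12) to qubit 1 on the control-|1⟩ pair (|10⟩, |11⟩).
Rx(7π/12) = [[cos(θ/2), −i·sin(θ/2)], [−i·sin(θ/2), cos(θ/2)]]; θ = 7π/12, cos(θ/2) ≈ 0.608761, sin(θ/2) ≈ 0.793353.
With a = amp(|10⟩) = -0.3448 and b = amp(|11⟩) = (0.1979 + 0.02225i):
new amp(|10⟩) = (0.608761)·a + (-0.793353i)·b = (-0.1922 - 0.157i)
new amp(|11⟩) = (-0.793353i)·a + (0.608761)·b = (0.1205 + 0.2871i)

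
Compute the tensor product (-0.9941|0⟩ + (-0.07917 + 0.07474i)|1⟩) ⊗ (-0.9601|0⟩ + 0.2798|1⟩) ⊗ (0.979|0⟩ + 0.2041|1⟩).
0.9344|000⟩ + 0.1948|001⟩ - 0.2723|010⟩ - 0.05677|011⟩ + (0.07441 - 0.07025i)|100⟩ + (0.01551 - 0.01465i)|101⟩ + (-0.02169 + 0.02047i)|110⟩ + (-0.004521 + 0.004268i)|111⟩

amp(|b₁b₂…⟩) = product of the factor amplitudes for bits b₁, b₂, …; only kets whose every factor amplitude is nonzero survive.
|000⟩: (-0.9941)(-0.9601)(0.979) = 0.9344
|001⟩: (-0.9941)(-0.9601)(0.2041) = 0.1948
|010⟩: (-0.9941)(0.2798)(0.979) = -0.2723
|011⟩: (-0.9941)(0.2798)(0.2041) = -0.05677
|100⟩: (-0.07917 + 0.07474i)(-0.9601)(0.979) = (0.07441 - 0.07025i)
|101⟩: (-0.07917 + 0.07474i)(-0.9601)(0.2041) = (0.01551 - 0.01465i)
|110⟩: (-0.07917 + 0.07474i)(0.2798)(0.979) = (-0.02169 + 0.02047i)
|111⟩: (-0.07917 + 0.07474i)(0.2798)(0.2041) = (-0.004521 + 0.004268i)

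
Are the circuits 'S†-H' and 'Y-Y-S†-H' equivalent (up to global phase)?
Yes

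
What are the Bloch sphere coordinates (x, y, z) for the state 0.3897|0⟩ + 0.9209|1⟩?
(0.7177, 0, -0.6962)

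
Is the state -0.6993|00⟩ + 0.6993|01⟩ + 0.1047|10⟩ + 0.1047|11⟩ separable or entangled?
Entangled

Writing the state as a|00⟩ + b|01⟩ + c|10⟩ + d|11⟩, it is a product state iff ad − bc = 0.
Here (a, b, c, d) = (-0.6993, 0.6993, 0.1047, 0.1047): ad − bc = (-0.6993)(0.1047) − (0.6993)(0.1047) = -0.1464 ≠ 0, so the state is entangled.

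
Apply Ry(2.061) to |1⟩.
-0.8576|0⟩ + 0.5144|1⟩

Ry(2.061) = [[cos(θ/2), −sin(θ/2)], [sin(θ/2), cos(θ/2)]]; θ = 2.061, cos(θ/2) ≈ 0.51439, sin(θ/2) ≈ 0.857556.
With a = amp(|0⟩) = 0 and b = amp(|1⟩) = 1:
new amp(|0⟩) = (0.51439)·a + (-0.857556)·b = -0.8576
new amp(|1⟩) = (0.857556)·a + (0.51439)·b = 0.5144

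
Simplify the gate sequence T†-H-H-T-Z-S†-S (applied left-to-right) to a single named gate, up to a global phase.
Z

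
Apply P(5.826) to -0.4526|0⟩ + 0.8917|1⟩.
-0.4526|0⟩ + (0.8001 - 0.3936i)|1⟩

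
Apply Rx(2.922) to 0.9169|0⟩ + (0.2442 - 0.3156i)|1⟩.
(-0.2132 - 0.2427i)|0⟩ + (0.02676 - 0.946i)|1⟩

Rx(2.922) = [[cos(θ/2), −i·sin(θ/2)], [−i·sin(θ/2), cos(θ/2)]]; θ = 2.922, cos(θ/2) ≈ 0.109576, sin(θ/2) ≈ 0.993978.
With a = amp(|0⟩) = 0.9169 and b = amp(|1⟩) = (0.2442 - 0.3156i):
new amp(|0⟩) = (0.109576)·a + (-0.993978i)·b = (-0.2132 - 0.2427i)
new amp(|1⟩) = (-0.993978i)·a + (0.109576)·b = (0.02676 - 0.946i)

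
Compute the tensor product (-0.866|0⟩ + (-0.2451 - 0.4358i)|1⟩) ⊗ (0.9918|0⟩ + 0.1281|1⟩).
-0.8589|00⟩ - 0.1109|01⟩ + (-0.2431 - 0.4322i)|10⟩ + (-0.0314 - 0.05583i)|11⟩

amp(|b₁b₂…⟩) = product of the factor amplitudes for bits b₁, b₂, …; only kets whose every factor amplitude is nonzero survive.
|00⟩: (-0.866)(0.9918) = -0.8589
|01⟩: (-0.866)(0.1281) = -0.1109
|10⟩: (-0.2451 - 0.4358i)(0.9918) = (-0.2431 - 0.4322i)
|11⟩: (-0.2451 - 0.4358i)(0.1281) = (-0.0314 - 0.05583i)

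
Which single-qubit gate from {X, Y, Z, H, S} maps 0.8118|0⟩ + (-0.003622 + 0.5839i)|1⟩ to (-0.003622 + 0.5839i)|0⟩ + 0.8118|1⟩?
X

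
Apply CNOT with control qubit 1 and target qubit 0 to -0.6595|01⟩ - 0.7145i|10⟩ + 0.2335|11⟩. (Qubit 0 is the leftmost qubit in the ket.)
0.2335|01⟩ - 0.7145i|10⟩ - 0.6595|11⟩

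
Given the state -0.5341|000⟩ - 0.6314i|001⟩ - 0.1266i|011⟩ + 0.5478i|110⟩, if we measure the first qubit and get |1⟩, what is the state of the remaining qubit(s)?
i|10⟩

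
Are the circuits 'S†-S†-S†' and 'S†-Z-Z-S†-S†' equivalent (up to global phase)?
Yes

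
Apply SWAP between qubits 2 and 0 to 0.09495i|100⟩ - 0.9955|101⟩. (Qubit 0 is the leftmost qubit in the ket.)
0.09495i|001⟩ - 0.9955|101⟩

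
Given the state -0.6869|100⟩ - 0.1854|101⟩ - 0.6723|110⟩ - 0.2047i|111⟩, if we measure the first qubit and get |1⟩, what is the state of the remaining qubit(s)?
-0.6869|00⟩ - 0.1854|01⟩ - 0.6723|10⟩ - 0.2047i|11⟩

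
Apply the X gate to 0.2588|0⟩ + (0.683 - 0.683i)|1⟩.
(0.683 - 0.683i)|0⟩ + 0.2588|1⟩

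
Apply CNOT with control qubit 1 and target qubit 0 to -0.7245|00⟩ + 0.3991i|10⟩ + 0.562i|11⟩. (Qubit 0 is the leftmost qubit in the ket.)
-0.7245|00⟩ + 0.562i|01⟩ + 0.3991i|10⟩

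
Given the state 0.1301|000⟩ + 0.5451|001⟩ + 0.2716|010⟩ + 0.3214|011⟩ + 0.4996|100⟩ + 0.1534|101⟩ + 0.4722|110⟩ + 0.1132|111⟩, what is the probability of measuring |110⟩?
0.223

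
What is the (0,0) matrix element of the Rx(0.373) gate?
0.9827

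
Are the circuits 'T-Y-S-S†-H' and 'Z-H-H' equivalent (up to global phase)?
No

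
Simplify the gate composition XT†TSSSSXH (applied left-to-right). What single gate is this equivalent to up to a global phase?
H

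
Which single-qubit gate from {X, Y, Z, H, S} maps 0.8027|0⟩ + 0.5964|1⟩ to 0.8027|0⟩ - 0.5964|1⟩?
Z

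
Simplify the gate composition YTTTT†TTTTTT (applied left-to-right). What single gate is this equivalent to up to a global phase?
Y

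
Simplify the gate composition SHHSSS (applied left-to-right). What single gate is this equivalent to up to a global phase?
I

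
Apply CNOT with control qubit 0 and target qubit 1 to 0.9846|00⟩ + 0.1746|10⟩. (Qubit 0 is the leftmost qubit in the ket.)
0.9846|00⟩ + 0.1746|11⟩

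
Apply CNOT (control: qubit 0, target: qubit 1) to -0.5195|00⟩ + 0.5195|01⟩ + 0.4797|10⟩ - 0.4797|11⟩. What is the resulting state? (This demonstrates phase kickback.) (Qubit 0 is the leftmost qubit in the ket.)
-0.5195|00⟩ + 0.5195|01⟩ - 0.4797|10⟩ + 0.4797|11⟩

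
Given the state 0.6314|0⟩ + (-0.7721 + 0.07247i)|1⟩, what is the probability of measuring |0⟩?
0.3987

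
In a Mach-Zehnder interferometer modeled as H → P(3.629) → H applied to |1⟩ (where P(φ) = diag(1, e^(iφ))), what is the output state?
(0.9418 + 0.2342i)|0⟩ + (0.05822 - 0.2342i)|1⟩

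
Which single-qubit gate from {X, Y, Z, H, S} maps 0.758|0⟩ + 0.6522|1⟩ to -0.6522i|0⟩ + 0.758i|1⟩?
Y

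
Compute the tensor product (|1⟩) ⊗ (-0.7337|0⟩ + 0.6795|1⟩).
-0.7337|10⟩ + 0.6795|11⟩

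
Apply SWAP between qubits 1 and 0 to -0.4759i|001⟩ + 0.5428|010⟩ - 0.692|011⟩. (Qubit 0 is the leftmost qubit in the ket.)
-0.4759i|001⟩ + 0.5428|100⟩ - 0.692|101⟩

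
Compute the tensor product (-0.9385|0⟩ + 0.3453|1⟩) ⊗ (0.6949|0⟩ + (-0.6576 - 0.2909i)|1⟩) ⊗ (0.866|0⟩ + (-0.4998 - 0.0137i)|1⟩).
-0.5648|000⟩ + (0.326 + 0.008935i)|001⟩ + (0.5345 + 0.2364i)|010⟩ + (-0.3047 - 0.1449i)|011⟩ + 0.2078|100⟩ + (-0.1199 - 0.003287i)|101⟩ + (-0.1966 - 0.08699i)|110⟩ + (0.1121 + 0.05331i)|111⟩

amp(|b₁b₂…⟩) = product of the factor amplitudes for bits b₁, b₂, …; only kets whose every factor amplitude is nonzero survive.
|000⟩: (-0.9385)(0.6949)(0.866) = -0.5648
|001⟩: (-0.9385)(0.6949)(-0.4998 - 0.0137i) = (0.326 + 0.008935i)
|010⟩: (-0.9385)(-0.6576 - 0.2909i)(0.866) = (0.5345 + 0.2364i)
|011⟩: (-0.9385)(-0.6576 - 0.2909i)(-0.4998 - 0.0137i) = (-0.3047 - 0.1449i)
|100⟩: (0.3453)(0.6949)(0.866) = 0.2078
|101⟩: (0.3453)(0.6949)(-0.4998 - 0.0137i) = (-0.1199 - 0.003287i)
|110⟩: (0.3453)(-0.6576 - 0.2909i)(0.866) = (-0.1966 - 0.08699i)
|111⟩: (0.3453)(-0.6576 - 0.2909i)(-0.4998 - 0.0137i) = (0.1121 + 0.05331i)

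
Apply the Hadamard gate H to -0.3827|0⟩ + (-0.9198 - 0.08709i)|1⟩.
(-0.921 - 0.06158i)|0⟩ + (0.3798 + 0.06158i)|1⟩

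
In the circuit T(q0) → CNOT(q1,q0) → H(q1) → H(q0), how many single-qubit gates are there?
3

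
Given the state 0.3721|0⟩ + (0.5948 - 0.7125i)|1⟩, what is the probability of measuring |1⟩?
0.8614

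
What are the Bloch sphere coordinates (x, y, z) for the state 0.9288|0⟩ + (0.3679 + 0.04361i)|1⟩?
(0.6834, 0.08101, 0.7254)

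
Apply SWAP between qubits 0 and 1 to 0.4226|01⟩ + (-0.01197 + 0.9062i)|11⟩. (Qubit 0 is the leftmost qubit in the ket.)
0.4226|10⟩ + (-0.01197 + 0.9062i)|11⟩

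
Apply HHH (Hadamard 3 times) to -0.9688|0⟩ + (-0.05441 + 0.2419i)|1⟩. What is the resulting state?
(-0.7235 + 0.171i)|0⟩ + (-0.6466 - 0.171i)|1⟩

H² = I, so H^3 = H: a single Hadamard. With (a, b) = (-0.9688, (-0.05441 + 0.2419i)), H gives ((a + b)/√2, (a − b)/√2) = ((-0.7235 + 0.171i), (-0.6466 - 0.171i)).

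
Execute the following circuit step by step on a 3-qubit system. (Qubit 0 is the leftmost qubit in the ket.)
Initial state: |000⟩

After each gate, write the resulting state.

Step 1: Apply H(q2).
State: 1/√2|000⟩ + 1/√2|001⟩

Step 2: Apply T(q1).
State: 1/√2|000⟩ + 1/√2|001⟩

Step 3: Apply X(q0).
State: 1/√2|100⟩ + 1/√2|101⟩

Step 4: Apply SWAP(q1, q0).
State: 1/√2|010⟩ + 1/√2|011⟩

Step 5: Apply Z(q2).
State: 1/√2|010⟩ - 1/√2|011⟩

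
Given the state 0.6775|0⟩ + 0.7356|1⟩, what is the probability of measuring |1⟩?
0.5411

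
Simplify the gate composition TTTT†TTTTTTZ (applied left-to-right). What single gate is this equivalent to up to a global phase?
Z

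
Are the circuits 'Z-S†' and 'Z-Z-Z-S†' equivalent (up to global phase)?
Yes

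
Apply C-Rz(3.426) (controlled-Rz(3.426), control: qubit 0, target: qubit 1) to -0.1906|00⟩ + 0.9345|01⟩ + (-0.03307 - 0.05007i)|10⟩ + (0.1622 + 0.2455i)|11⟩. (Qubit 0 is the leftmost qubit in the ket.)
-0.1906|00⟩ + 0.9345|01⟩ + (-0.04488 + 0.03983i)|10⟩ + (-0.266 + 0.1258i)|11⟩

C-Rz(3.426) leaves the control-|0⟩ kets |00⟩, |01⟩ unchanged and applies Rz(3.426) to qubit 1 on the control-|1⟩ pair (|10⟩, |11⟩).
Rz(3.426) = [[e^(−iθ/2), 0], [0, e^(iθ/2)]] with e^(±iθ/2) = cos(θ/2) ± i·sin(θ/2); θ = 3.426, cos(θ/2) ≈ -0.141725, sin(θ/2) ≈ 0.989906.
With a = amp(|10⟩) = (-0.03307 - 0.05007i) and b = amp(|11⟩) = (0.1622 + 0.2455i):
new amp(|10⟩) = (-0.141725 - 0.989906i)·a = (-0.04488 + 0.03983i)
new amp(|11⟩) = (-0.141725 + 0.989906i)·b = (-0.266 + 0.1258i)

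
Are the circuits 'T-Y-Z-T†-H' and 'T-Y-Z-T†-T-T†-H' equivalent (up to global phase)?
Yes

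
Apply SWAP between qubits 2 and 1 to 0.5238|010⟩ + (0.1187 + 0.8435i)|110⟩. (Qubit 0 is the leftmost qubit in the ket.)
0.5238|001⟩ + (0.1187 + 0.8435i)|101⟩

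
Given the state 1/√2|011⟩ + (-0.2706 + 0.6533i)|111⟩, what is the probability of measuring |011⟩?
1/2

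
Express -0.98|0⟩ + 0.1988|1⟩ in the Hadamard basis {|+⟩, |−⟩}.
-0.5524|+⟩ - 0.8335|−⟩

With |ψ⟩ = α|0⟩ + β|1⟩, the Hadamard-basis coefficients are ⟨+|ψ⟩ = (α + β)/√2 and ⟨−|ψ⟩ = (α − β)/√2.
Here α = -0.98, β = 0.1988: (α + β)/√2 = -0.5524, (α − β)/√2 = -0.8335.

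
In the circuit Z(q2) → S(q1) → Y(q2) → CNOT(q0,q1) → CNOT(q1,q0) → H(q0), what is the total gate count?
6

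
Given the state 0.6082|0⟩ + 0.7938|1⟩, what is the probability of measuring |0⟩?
0.3699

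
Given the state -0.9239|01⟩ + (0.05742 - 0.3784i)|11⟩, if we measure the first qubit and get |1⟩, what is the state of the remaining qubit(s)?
(0.15 - 0.9887i)|1⟩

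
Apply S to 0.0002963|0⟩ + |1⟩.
0.0002963|0⟩ + i|1⟩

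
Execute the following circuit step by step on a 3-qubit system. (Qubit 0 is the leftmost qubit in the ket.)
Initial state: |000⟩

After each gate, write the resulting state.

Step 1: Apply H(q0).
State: 1/√2|000⟩ + 1/√2|100⟩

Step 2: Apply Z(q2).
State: 1/√2|000⟩ + 1/√2|100⟩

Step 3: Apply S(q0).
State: 1/√2|000⟩ + (1/√2)i|100⟩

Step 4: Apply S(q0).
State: 1/√2|000⟩ - 1/√2|100⟩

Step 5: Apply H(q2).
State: 1/2|000⟩ + 1/2|001⟩ - 1/2|100⟩ - 1/2|101⟩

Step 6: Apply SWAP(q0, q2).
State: 1/2|000⟩ - 1/2|001⟩ + 1/2|100⟩ - 1/2|101⟩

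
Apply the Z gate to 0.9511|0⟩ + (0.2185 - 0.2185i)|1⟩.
0.9511|0⟩ + (-0.2185 + 0.2185i)|1⟩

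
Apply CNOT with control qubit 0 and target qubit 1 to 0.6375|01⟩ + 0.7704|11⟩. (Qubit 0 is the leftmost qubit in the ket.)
0.6375|01⟩ + 0.7704|10⟩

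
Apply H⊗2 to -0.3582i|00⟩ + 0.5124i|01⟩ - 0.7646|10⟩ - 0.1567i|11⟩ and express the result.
(-0.3823 - 0.00125i)|00⟩ + (-0.3823 - 0.357i)|01⟩ + (0.3823 + 0.1555i)|10⟩ + (0.3823 - 0.5137i)|11⟩

H⊗2 gives amp(|y⟩) = (1/2) Σ_x (−1)^(x·y) amp(|x⟩), where x·y is the number of positions in which both x and y have a 1.
|00⟩: (-0.3582i + 0.5124i - 0.7646 - 0.1567i)/2 = (-0.3823 - 0.00125i)
|01⟩: (-0.3582i - 0.5124i - 0.7646 + 0.1567i)/2 = (-0.3823 - 0.357i)
|10⟩: (-0.3582i + 0.5124i + 0.7646 + 0.1567i)/2 = (0.3823 + 0.1555i)
|11⟩: (-0.3582i - 0.5124i + 0.7646 - 0.1567i)/2 = (0.3823 - 0.5137i)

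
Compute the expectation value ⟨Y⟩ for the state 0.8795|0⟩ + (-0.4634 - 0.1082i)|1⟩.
-0.1903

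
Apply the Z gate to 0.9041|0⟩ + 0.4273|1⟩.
0.9041|0⟩ - 0.4273|1⟩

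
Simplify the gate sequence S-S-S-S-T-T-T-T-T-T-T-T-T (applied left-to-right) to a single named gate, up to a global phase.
T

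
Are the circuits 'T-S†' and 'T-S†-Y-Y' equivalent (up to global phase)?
Yes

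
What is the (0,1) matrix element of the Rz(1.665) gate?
0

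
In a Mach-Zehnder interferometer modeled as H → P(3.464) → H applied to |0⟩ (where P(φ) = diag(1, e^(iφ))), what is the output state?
(0.02576 - 0.1584i)|0⟩ + (0.9742 + 0.1584i)|1⟩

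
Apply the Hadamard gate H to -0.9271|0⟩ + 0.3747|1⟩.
-0.3906|0⟩ - 0.9205|1⟩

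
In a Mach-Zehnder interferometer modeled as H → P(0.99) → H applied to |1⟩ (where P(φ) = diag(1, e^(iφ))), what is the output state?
(0.2257 - 0.418i)|0⟩ + (0.7743 + 0.418i)|1⟩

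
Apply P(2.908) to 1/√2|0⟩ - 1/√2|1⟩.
1/√2|0⟩ + (0.6879 - 0.1637i)|1⟩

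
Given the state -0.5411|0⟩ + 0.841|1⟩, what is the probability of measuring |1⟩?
0.7073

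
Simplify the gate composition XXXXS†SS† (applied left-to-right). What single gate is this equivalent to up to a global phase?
S†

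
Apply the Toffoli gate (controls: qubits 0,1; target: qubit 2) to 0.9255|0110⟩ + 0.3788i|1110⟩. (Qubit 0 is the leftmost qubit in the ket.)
0.9255|0110⟩ + 0.3788i|1100⟩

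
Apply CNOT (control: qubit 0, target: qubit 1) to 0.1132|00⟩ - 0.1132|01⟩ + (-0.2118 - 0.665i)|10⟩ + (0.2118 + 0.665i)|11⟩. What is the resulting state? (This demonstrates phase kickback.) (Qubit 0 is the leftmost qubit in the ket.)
0.1132|00⟩ - 0.1132|01⟩ + (0.2118 + 0.665i)|10⟩ + (-0.2118 - 0.665i)|11⟩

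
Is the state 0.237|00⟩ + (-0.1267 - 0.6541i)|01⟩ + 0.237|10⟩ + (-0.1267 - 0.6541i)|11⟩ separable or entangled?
Separable

Writing the state as a|00⟩ + b|01⟩ + c|10⟩ + d|11⟩, it is a product state iff ad − bc = 0.
Here (a, b, c, d) = (0.237, (-0.1267 - 0.6541i), 0.237, (-0.1267 - 0.6541i)): ad − bc = (0.237)(-0.1267 - 0.6541i) − (-0.1267 - 0.6541i)(0.237) = 0, so the state is separable.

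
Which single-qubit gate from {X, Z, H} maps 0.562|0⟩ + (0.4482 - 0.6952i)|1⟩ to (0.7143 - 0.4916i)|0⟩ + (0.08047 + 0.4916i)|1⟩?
H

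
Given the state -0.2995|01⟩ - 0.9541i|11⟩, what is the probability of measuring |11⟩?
0.9103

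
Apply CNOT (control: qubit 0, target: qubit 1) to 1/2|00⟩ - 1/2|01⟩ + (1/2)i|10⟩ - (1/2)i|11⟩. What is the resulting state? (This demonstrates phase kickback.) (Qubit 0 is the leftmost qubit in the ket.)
1/2|00⟩ - 1/2|01⟩ - (1/2)i|10⟩ + (1/2)i|11⟩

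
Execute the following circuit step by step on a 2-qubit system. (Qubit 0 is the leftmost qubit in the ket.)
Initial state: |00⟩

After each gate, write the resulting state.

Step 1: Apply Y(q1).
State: i|01⟩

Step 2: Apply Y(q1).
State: |00⟩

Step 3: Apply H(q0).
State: 1/√2|00⟩ + 1/√2|10⟩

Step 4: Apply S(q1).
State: 1/√2|00⟩ + 1/√2|10⟩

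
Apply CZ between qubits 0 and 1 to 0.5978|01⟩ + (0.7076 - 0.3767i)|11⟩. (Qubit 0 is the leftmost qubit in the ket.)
0.5978|01⟩ + (-0.7076 + 0.3767i)|11⟩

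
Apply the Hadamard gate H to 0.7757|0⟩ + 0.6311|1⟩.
0.9948|0⟩ + 0.1022|1⟩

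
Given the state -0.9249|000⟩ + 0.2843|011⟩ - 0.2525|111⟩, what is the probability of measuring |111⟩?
0.06376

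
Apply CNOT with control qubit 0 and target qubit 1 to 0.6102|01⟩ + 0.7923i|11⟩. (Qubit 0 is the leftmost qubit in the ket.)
0.6102|01⟩ + 0.7923i|10⟩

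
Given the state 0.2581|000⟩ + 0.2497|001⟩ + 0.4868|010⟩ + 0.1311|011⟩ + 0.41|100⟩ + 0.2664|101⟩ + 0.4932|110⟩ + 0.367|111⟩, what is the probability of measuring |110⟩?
0.2432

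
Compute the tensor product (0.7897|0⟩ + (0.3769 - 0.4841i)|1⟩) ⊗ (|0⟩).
0.7897|00⟩ + (0.3769 - 0.4841i)|10⟩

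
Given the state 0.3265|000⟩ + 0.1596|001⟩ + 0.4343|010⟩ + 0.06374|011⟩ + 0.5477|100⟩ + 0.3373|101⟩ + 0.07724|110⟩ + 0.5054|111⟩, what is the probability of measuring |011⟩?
0.004063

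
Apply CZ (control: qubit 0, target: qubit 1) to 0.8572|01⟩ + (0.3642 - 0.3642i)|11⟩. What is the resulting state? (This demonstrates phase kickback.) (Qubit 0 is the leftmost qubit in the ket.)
0.8572|01⟩ + (-0.3642 + 0.3642i)|11⟩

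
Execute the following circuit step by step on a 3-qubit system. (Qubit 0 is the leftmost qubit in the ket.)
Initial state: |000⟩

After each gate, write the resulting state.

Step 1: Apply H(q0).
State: 1/√2|000⟩ + 1/√2|100⟩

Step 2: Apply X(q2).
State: 1/√2|001⟩ + 1/√2|101⟩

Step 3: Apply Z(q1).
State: 1/√2|001⟩ + 1/√2|101⟩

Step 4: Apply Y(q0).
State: -(1/√2)i|001⟩ + (1/√2)i|101⟩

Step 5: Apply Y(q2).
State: -1/√2|000⟩ + 1/√2|100⟩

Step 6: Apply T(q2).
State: -1/√2|000⟩ + 1/√2|100⟩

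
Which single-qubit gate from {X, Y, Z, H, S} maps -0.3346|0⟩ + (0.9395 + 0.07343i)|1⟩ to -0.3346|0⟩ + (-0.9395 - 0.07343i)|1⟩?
Z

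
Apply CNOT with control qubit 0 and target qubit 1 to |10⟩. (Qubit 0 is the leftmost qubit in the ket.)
|11⟩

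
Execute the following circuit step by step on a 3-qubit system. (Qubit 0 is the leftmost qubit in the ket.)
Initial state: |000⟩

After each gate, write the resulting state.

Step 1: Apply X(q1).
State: |010⟩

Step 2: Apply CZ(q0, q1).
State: |010⟩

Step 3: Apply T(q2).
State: |010⟩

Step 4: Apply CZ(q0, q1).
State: |010⟩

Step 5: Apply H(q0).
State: 1/√2|010⟩ + 1/√2|110⟩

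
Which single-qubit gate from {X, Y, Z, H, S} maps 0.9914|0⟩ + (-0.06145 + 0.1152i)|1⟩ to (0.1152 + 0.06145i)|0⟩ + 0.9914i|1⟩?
Y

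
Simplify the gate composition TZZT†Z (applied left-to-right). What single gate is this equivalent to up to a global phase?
Z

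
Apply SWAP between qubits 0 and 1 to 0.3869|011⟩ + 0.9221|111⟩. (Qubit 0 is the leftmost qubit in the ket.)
0.3869|101⟩ + 0.9221|111⟩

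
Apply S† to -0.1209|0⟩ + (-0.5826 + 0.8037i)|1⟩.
-0.1209|0⟩ + (0.8037 + 0.5826i)|1⟩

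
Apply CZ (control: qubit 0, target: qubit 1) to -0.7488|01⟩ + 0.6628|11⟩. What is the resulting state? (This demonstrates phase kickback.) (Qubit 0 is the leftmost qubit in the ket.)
-0.7488|01⟩ - 0.6628|11⟩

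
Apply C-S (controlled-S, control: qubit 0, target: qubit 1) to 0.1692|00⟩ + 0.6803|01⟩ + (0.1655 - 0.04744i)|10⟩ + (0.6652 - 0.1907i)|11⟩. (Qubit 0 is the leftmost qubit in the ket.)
0.1692|00⟩ + 0.6803|01⟩ + (0.1655 - 0.04744i)|10⟩ + (0.1907 + 0.6652i)|11⟩

C-S leaves the control-|0⟩ kets |00⟩, |01⟩ unchanged and applies S to qubit 1 on the control-|1⟩ pair (|10⟩, |11⟩).
S = [[1, 0], [0, i]].
With a = amp(|10⟩) = (0.1655 - 0.04744i) and b = amp(|11⟩) = (0.6652 - 0.1907i):
new amp(|10⟩) = (1)·a = (0.1655 - 0.04744i)
new amp(|11⟩) = (i)·b = (0.1907 + 0.6652i)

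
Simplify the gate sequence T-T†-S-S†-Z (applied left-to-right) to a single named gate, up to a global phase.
Z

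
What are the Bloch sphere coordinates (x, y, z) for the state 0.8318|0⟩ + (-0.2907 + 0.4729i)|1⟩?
(-0.4836, 0.7867, 0.3838)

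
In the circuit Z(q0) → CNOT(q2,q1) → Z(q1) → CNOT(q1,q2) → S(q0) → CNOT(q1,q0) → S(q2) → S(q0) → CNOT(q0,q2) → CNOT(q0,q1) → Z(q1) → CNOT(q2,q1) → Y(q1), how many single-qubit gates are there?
7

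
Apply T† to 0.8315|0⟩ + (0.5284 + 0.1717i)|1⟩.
0.8315|0⟩ + (0.495 - 0.2522i)|1⟩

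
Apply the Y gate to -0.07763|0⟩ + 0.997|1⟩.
-0.997i|0⟩ - 0.07763i|1⟩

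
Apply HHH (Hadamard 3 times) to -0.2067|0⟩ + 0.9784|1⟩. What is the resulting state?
0.5457|0⟩ - 0.838|1⟩

H² = I, so H^3 = H: a single Hadamard. With (a, b) = (-0.2067, 0.9784), H gives ((a + b)/√2, (a − b)/√2) = (0.5457, -0.838).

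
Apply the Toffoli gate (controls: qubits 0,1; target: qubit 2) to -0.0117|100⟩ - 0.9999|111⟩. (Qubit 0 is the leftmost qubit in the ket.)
-0.0117|100⟩ - 0.9999|110⟩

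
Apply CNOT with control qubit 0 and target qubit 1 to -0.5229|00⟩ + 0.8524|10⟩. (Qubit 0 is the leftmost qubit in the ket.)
-0.5229|00⟩ + 0.8524|11⟩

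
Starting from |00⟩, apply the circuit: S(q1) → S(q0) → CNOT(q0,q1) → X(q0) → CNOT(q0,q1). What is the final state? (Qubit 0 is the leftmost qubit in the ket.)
|11⟩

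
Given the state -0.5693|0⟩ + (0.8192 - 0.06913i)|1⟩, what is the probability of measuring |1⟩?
0.6759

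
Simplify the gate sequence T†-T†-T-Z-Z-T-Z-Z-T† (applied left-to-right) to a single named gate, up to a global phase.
T†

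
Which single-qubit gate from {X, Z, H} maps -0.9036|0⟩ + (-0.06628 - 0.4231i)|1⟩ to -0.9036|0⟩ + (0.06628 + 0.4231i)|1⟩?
Z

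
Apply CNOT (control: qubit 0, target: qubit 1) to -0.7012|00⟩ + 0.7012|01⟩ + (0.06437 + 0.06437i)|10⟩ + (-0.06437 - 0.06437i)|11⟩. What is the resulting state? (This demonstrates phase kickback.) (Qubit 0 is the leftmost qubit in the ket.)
-0.7012|00⟩ + 0.7012|01⟩ + (-0.06437 - 0.06437i)|10⟩ + (0.06437 + 0.06437i)|11⟩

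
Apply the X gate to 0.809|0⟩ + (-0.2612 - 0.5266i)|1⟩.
(-0.2612 - 0.5266i)|0⟩ + 0.809|1⟩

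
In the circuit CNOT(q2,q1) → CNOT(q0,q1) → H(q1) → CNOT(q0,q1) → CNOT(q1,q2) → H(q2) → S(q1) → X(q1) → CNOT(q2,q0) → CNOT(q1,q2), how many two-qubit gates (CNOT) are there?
6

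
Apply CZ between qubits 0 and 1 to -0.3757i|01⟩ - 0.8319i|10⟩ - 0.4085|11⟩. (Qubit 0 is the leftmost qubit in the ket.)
-0.3757i|01⟩ - 0.8319i|10⟩ + 0.4085|11⟩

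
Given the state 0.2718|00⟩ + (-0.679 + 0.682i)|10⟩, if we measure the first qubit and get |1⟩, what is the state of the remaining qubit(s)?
(-0.7055 + 0.7087i)|0⟩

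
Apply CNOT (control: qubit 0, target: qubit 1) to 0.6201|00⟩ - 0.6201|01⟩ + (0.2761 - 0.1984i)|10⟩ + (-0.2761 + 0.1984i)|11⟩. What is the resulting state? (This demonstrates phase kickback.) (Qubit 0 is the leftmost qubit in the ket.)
0.6201|00⟩ - 0.6201|01⟩ + (-0.2761 + 0.1984i)|10⟩ + (0.2761 - 0.1984i)|11⟩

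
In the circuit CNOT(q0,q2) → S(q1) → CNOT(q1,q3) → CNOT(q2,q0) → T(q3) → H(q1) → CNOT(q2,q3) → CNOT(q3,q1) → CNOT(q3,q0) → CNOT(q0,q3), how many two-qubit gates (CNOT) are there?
7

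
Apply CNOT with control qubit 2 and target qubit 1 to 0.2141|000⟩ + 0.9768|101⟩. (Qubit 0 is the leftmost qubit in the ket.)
0.2141|000⟩ + 0.9768|111⟩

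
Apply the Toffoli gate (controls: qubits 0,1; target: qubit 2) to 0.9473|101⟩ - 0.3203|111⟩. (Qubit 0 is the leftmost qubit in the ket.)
0.9473|101⟩ - 0.3203|110⟩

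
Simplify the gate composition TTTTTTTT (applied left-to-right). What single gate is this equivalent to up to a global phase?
I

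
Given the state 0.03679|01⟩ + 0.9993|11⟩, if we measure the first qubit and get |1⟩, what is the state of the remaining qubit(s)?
|1⟩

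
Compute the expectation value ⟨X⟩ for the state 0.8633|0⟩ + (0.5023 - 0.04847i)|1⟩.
0.8673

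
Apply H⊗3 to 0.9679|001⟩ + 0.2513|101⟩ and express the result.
0.4311|000⟩ - 0.4311|001⟩ + 0.4311|010⟩ - 0.4311|011⟩ + 0.2534|100⟩ - 0.2534|101⟩ + 0.2534|110⟩ - 0.2534|111⟩

H⊗3 gives amp(|y⟩) = (1/2√2) Σ_x (−1)^(x·y) amp(|x⟩), where x·y is the number of positions in which both x and y have a 1.
|000⟩: (0.9679 + 0.2513)/(2√2) = 0.4311
|001⟩: (-0.9679 - 0.2513)/(2√2) = -0.4311
|010⟩: (0.9679 + 0.2513)/(2√2) = 0.4311
|011⟩: (-0.9679 - 0.2513)/(2√2) = -0.4311
|100⟩: (0.9679 - 0.2513)/(2√2) = 0.2534
|101⟩: (-0.9679 + 0.2513)/(2√2) = -0.2534
|110⟩: (0.9679 - 0.2513)/(2√2) = 0.2534
|111⟩: (-0.9679 + 0.2513)/(2√2) = -0.2534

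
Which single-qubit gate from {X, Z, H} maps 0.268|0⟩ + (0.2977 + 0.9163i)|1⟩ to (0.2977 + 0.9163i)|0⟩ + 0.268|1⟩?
X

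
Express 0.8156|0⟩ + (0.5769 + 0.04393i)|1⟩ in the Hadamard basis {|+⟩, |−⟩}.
(0.9846 + 0.03106i)|+⟩ + (0.1688 - 0.03106i)|−⟩

With |ψ⟩ = α|0⟩ + β|1⟩, the Hadamard-basis coefficients are ⟨+|ψ⟩ = (α + β)/√2 and ⟨−|ψ⟩ = (α − β)/√2.
Here α = 0.8156, β = (0.5769 + 0.04393i): (α + β)/√2 = (0.9846 + 0.03106i), (α − β)/√2 = (0.1688 - 0.03106i).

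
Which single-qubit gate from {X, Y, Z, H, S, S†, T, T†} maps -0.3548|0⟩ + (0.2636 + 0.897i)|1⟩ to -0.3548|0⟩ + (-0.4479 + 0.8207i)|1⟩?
T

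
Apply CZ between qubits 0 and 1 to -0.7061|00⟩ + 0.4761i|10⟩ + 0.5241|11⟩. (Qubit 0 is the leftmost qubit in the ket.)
-0.7061|00⟩ + 0.4761i|10⟩ - 0.5241|11⟩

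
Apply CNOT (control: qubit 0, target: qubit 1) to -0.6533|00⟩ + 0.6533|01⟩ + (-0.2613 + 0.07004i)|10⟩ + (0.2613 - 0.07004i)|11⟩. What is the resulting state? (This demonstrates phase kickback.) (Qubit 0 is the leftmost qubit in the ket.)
-0.6533|00⟩ + 0.6533|01⟩ + (0.2613 - 0.07004i)|10⟩ + (-0.2613 + 0.07004i)|11⟩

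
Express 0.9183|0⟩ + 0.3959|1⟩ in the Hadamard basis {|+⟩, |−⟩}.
0.9293|+⟩ + 0.3694|−⟩

With |ψ⟩ = α|0⟩ + β|1⟩, the Hadamard-basis coefficients are ⟨+|ψ⟩ = (α + β)/√2 and ⟨−|ψ⟩ = (α − β)/√2.
Here α = 0.9183, β = 0.3959: (α + β)/√2 = 0.9293, (α − β)/√2 = 0.3694.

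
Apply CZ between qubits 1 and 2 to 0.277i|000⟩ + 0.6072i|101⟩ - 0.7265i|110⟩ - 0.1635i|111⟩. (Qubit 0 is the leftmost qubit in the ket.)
0.277i|000⟩ + 0.6072i|101⟩ - 0.7265i|110⟩ + 0.1635i|111⟩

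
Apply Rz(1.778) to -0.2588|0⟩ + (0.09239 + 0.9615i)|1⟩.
(-0.1631 + 0.2009i)|0⟩ + (-0.6883 + 0.6777i)|1⟩

Rz(1.778) = [[e^(−iθ/2), 0], [0, e^(iθ/2)]] with e^(±iθ/2) = cos(θ/2) ± i·sin(θ/2); θ = 1.778, cos(θ/2) ≈ 0.630189, sin(θ/2) ≈ 0.776442.
With a = amp(|0⟩) = -0.2588 and b = amp(|1⟩) = (0.09239 + 0.9615i):
new amp(|0⟩) = (0.630189 - 0.776442i)·a = (-0.1631 + 0.2009i)
new amp(|1⟩) = (0.630189 + 0.776442i)·b = (-0.6883 + 0.6777i)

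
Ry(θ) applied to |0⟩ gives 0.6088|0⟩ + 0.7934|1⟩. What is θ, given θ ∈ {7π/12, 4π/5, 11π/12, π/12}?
7π/12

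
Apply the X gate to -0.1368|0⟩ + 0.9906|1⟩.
0.9906|0⟩ - 0.1368|1⟩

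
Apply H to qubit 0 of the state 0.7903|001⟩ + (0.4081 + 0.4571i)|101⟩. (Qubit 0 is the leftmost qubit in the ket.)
(0.8474 + 0.3232i)|001⟩ + (0.2703 - 0.3232i)|101⟩

H on qubit 0 mixes each pair of kets that differ only in qubit 0: amplitudes (a, b) of (|…0…⟩, |…1…⟩) become ((a + b)/√2, (a − b)/√2). Kets absent from the input have amplitude 0.
(|001⟩, |101⟩): (a, b) = (0.7903, (0.4081 + 0.4571i)) → ((0.8474 + 0.3232i), (0.2703 - 0.3232i))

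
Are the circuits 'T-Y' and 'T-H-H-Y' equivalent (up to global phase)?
Yes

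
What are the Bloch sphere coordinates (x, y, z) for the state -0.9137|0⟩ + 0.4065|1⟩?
(-0.7428, 0, 0.6696)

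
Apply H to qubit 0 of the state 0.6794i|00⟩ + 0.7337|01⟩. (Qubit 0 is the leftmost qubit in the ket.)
0.4804i|00⟩ + 0.5188|01⟩ + 0.4804i|10⟩ + 0.5188|11⟩

H on qubit 0 mixes each pair of kets that differ only in qubit 0: amplitudes (a, b) of (|…0…⟩, |…1…⟩) become ((a + b)/√2, (a − b)/√2). Kets absent from the input have amplitude 0.
(|00⟩, |10⟩): (a, b) = (0.6794i, 0) → (0.4804i, 0.4804i)
(|01⟩, |11⟩): (a, b) = (0.7337, 0) → (0.5188, 0.5188)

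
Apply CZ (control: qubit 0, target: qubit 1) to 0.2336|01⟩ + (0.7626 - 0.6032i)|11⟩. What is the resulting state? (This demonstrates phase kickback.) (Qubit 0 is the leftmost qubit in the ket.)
0.2336|01⟩ + (-0.7626 + 0.6032i)|11⟩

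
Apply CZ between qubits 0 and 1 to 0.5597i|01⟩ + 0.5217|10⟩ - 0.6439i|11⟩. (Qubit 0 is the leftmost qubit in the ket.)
0.5597i|01⟩ + 0.5217|10⟩ + 0.6439i|11⟩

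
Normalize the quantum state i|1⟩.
i|1⟩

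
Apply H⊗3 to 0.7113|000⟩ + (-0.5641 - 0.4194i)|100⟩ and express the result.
(0.05204 - 0.1483i)|000⟩ + (0.05204 - 0.1483i)|001⟩ + (0.05204 - 0.1483i)|010⟩ + (0.05204 - 0.1483i)|011⟩ + (0.4509 + 0.1483i)|100⟩ + (0.4509 + 0.1483i)|101⟩ + (0.4509 + 0.1483i)|110⟩ + (0.4509 + 0.1483i)|111⟩

H⊗3 gives amp(|y⟩) = (1/2√2) Σ_x (−1)^(x·y) amp(|x⟩), where x·y is the number of positions in which both x and y have a 1.
|000⟩: (0.7113 + (-0.5641 - 0.4194i))/(2√2) = (0.05204 - 0.1483i)
|001⟩: (0.7113 + (-0.5641 - 0.4194i))/(2√2) = (0.05204 - 0.1483i)
|010⟩: (0.7113 + (-0.5641 - 0.4194i))/(2√2) = (0.05204 - 0.1483i)
|011⟩: (0.7113 + (-0.5641 - 0.4194i))/(2√2) = (0.05204 - 0.1483i)
|100⟩: (0.7113 - (-0.5641 - 0.4194i))/(2√2) = (0.4509 + 0.1483i)
|101⟩: (0.7113 - (-0.5641 - 0.4194i))/(2√2) = (0.4509 + 0.1483i)
|110⟩: (0.7113 - (-0.5641 - 0.4194i))/(2√2) = (0.4509 + 0.1483i)
|111⟩: (0.7113 - (-0.5641 - 0.4194i))/(2√2) = (0.4509 + 0.1483i)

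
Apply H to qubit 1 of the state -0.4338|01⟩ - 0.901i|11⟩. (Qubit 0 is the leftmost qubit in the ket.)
-0.3067|00⟩ + 0.3067|01⟩ - 0.6371i|10⟩ + 0.6371i|11⟩

H on qubit 1 mixes each pair of kets that differ only in qubit 1: amplitudes (a, b) of (|…0…⟩, |…1…⟩) become ((a + b)/√2, (a − b)/√2). Kets absent from the input have amplitude 0.
(|00⟩, |01⟩): (a, b) = (0, -0.4338) → (-0.3067, 0.3067)
(|10⟩, |11⟩): (a, b) = (0, -0.901i) → (-0.6371i, 0.6371i)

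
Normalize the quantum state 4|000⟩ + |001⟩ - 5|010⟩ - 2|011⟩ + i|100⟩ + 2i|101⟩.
0.5601|000⟩ + 0.14|001⟩ - 0.7001|010⟩ - 0.2801|011⟩ + 0.14i|100⟩ + 0.2801i|101⟩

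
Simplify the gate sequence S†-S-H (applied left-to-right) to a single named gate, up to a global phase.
H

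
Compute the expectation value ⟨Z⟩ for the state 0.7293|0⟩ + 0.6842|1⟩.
0.06375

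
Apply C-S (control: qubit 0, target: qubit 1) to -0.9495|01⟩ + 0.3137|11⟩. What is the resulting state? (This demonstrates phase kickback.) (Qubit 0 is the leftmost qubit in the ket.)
-0.9495|01⟩ + 0.3137i|11⟩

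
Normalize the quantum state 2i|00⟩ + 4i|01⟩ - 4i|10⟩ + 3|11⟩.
0.2981i|00⟩ + 0.5963i|01⟩ - 0.5963i|10⟩ + 1/√5|11⟩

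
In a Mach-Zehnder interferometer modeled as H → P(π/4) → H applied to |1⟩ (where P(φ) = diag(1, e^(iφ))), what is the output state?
(0.1464 - (1/√8)i)|0⟩ + (0.8536 + (1/√8)i)|1⟩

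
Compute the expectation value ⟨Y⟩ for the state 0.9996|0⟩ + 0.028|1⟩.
0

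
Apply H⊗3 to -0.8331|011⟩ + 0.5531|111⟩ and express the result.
-0.09899|000⟩ + 0.09899|001⟩ + 0.09899|010⟩ - 0.09899|011⟩ - 0.4901|100⟩ + 0.4901|101⟩ + 0.4901|110⟩ - 0.4901|111⟩

H⊗3 gives amp(|y⟩) = (1/2√2) Σ_x (−1)^(x·y) amp(|x⟩), where x·y is the number of positions in which both x and y have a 1.
|000⟩: (-0.8331 + 0.5531)/(2√2) = -0.09899
|001⟩: (0.8331 - 0.5531)/(2√2) = 0.09899
|010⟩: (0.8331 - 0.5531)/(2√2) = 0.09899
|011⟩: (-0.8331 + 0.5531)/(2√2) = -0.09899
|100⟩: (-0.8331 - 0.5531)/(2√2) = -0.4901
|101⟩: (0.8331 + 0.5531)/(2√2) = 0.4901
|110⟩: (0.8331 + 0.5531)/(2√2) = 0.4901
|111⟩: (-0.8331 - 0.5531)/(2√2) = -0.4901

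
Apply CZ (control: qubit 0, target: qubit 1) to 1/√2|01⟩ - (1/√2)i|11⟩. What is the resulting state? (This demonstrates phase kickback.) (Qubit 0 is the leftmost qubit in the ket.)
1/√2|01⟩ + (1/√2)i|11⟩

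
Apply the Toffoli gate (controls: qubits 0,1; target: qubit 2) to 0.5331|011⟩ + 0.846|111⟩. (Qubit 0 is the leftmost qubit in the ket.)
0.5331|011⟩ + 0.846|110⟩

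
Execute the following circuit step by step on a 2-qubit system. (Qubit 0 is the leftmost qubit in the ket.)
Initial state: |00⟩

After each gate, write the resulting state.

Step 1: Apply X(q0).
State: |10⟩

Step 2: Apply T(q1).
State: |10⟩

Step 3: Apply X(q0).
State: |00⟩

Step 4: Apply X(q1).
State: |01⟩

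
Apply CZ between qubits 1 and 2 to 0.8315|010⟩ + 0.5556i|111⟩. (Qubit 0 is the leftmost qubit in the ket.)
0.8315|010⟩ - 0.5556i|111⟩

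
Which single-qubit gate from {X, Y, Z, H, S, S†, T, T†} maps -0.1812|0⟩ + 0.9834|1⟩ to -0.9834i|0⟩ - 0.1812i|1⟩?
Y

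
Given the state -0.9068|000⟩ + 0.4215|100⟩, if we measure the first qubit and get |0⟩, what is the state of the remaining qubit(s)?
-|00⟩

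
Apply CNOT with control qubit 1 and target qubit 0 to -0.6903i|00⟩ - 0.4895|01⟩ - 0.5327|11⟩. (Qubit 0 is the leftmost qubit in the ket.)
-0.6903i|00⟩ - 0.5327|01⟩ - 0.4895|11⟩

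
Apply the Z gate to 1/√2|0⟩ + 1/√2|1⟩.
1/√2|0⟩ - 1/√2|1⟩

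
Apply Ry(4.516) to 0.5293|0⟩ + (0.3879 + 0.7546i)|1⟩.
(-0.6356 - 0.5833i)|0⟩ + (0.1631 - 0.4787i)|1⟩

Ry(4.516) = [[cos(θ/2), −sin(θ/2)], [sin(θ/2), cos(θ/2)]]; θ = 4.516, cos(θ/2) ≈ -0.634378, sin(θ/2) ≈ 0.773023.
With a = amp(|0⟩) = 0.5293 and b = amp(|1⟩) = (0.3879 + 0.7546i):
new amp(|0⟩) = (-0.634378)·a + (-0.773023)·b = (-0.6356 - 0.5833i)
new amp(|1⟩) = (0.773023)·a + (-0.634378)·b = (0.1631 - 0.4787i)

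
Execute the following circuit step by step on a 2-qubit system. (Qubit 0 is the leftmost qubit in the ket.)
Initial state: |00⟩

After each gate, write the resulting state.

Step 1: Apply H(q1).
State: 1/√2|00⟩ + 1/√2|01⟩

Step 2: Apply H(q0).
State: 1/2|00⟩ + 1/2|01⟩ + 1/2|10⟩ + 1/2|11⟩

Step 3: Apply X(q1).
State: 1/2|00⟩ + 1/2|01⟩ + 1/2|10⟩ + 1/2|11⟩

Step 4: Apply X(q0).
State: 1/2|00⟩ + 1/2|01⟩ + 1/2|10⟩ + 1/2|11⟩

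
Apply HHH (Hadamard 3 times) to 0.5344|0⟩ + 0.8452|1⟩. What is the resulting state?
0.9755|0⟩ - 0.2198|1⟩

H² = I, so H^3 = H: a single Hadamard. With (a, b) = (0.5344, 0.8452), H gives ((a + b)/√2, (a − b)/√2) = (0.9755, -0.2198).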